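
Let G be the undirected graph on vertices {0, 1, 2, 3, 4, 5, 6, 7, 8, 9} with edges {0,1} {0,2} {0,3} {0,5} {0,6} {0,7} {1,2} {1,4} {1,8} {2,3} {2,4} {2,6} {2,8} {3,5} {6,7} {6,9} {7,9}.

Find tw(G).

A width-2 tree decomposition is:
Bags: B1 = {0, 2, 3}  B2 = {0, 1, 2}  B3 = {0, 2, 6}  B4 = {1, 2, 4}  B5 = {1, 2, 8}  B6 = {0, 3, 5}  B7 = {0, 6, 7}  B8 = {6, 7, 9}
Tree: B1–B2, B1–B3, B2–B4, B4–B5, B1–B6, B3–B7, B7–B8
The largest bag has 3 vertices, giving width 2; this decomposition certifies tw(G) ≤ 2. Conversely, {0, 1, 2} is a clique of size 3, and the vertices of any clique must share a bag in every tree decomposition; so some bag has ≥ 3 vertices and tw(G) ≥ 2. Hence tw(G) = 2 exactly.

2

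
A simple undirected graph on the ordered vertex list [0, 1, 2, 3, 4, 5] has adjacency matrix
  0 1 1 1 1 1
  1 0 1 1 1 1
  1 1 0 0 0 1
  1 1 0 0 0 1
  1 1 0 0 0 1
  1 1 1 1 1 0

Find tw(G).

A width-3 tree decomposition is:
Bags: B1 = {0, 1, 2, 5}  B2 = {0, 1, 3, 5}  B3 = {0, 1, 4, 5}
Tree: B1–B2, B2–B3
Each bag holds 4 vertices, so the decomposition has width 3, which upper-bounds the treewidth. Conversely, {0, 1, 2, 5} is a clique of size 4, and the vertices of any clique must share a bag in every tree decomposition; so some bag has ≥ 4 vertices and tw(G) ≥ 3. The upper and lower bounds meet at 3, so that is the treewidth.

3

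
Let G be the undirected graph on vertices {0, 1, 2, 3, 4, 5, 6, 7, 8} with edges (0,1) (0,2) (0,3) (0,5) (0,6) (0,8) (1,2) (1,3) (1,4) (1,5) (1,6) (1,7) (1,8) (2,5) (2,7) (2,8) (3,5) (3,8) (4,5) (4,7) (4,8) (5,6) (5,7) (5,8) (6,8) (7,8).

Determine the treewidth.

A width-4 tree decomposition is:
Bags: B1 = {1, 2, 5, 7, 8}  B2 = {0, 1, 2, 5, 8}  B3 = {0, 1, 3, 5, 8}  B4 = {0, 1, 5, 6, 8}  B5 = {1, 4, 5, 7, 8}
Tree: B1–B2, B2–B3, B3–B4, B1–B5
Each bag holds 5 vertices, so the decomposition has width 4, which upper-bounds the treewidth. Conversely, {0, 1, 2, 5, 8} is a clique of size 5, and the vertices of any clique must share a bag in every tree decomposition; so some bag has ≥ 5 vertices and tw(G) ≥ 4. Hence tw(G) = 4 exactly.

4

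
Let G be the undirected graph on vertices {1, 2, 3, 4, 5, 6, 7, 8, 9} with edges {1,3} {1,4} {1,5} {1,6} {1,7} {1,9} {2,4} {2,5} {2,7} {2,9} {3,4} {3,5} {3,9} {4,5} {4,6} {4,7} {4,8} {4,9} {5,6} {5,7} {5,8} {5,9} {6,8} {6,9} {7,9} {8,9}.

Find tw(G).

4

A width-4 tree decomposition is:
Bags: B1 = {2, 4, 5, 7, 9}  B2 = {1, 4, 5, 7, 9}  B3 = {1, 3, 4, 5, 9}  B4 = {1, 4, 5, 6, 9}  B5 = {4, 5, 6, 8, 9}
Tree: B1–B2, B2–B3, B2–B4, B4–B5
The largest bag has 5 vertices, giving width 4; this decomposition certifies tw(G) ≤ 4. On the other hand G contains the 5-clique {4, 5, 6, 8, 9}. A clique must lie in a single bag of any decomposition, so no decomposition can have width below 4. Hence tw(G) = 4 exactly.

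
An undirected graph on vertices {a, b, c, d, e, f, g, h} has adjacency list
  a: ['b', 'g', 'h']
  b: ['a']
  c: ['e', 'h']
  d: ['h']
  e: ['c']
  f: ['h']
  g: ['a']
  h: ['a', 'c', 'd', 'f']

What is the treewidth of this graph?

A width-1 tree decomposition is:
Bags: B1 = {c, h}  B2 = {a, h}  B3 = {a, g}  B4 = {c, e}  B5 = {a, b}  B6 = {d, h}  B7 = {f, h}
Tree: B1–B2, B2–B3, B1–B4, B3–B5, B2–B6, B2–B7
Each bag holds 2 vertices, so the decomposition has width 1, which upper-bounds the treewidth. G has an edge, so its treewidth is at least 1. The upper and lower bounds meet at 1, so that is the treewidth.

1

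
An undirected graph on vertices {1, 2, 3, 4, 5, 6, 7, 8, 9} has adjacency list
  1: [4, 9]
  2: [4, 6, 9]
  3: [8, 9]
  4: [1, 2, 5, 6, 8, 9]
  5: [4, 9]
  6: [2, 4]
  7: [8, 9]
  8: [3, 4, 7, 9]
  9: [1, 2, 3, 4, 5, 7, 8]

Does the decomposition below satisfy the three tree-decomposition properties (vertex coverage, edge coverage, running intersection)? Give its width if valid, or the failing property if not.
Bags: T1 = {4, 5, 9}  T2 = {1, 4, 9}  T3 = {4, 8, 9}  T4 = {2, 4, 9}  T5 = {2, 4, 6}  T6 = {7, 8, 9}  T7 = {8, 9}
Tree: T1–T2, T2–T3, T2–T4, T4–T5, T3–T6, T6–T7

A tree decomposition must satisfy three properties: every vertex lies in some bag; for every edge, both endpoints lie together in some bag; and for every vertex, the bags containing it form a connected subtree. Here vertex 3 appears in no bag, so the decomposition is invalid.

No — vertex 3 appears in no bag.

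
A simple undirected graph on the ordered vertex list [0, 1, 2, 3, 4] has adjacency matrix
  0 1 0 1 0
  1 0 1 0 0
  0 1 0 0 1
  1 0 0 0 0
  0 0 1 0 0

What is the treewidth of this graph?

A width-1 tree decomposition is:
Bags: B1 = {0, 3}  B2 = {0, 1}  B3 = {1, 2}  B4 = {2, 4}
Tree: B1–B2, B2–B3, B3–B4
Each bag holds 2 vertices, so the decomposition has width 1, which upper-bounds the treewidth. Since G has at least one edge (e.g. 3–0), it is not an edgeless graph, so tw(G) ≥ 1. The upper and lower bounds meet at 1, so that is the treewidth.

1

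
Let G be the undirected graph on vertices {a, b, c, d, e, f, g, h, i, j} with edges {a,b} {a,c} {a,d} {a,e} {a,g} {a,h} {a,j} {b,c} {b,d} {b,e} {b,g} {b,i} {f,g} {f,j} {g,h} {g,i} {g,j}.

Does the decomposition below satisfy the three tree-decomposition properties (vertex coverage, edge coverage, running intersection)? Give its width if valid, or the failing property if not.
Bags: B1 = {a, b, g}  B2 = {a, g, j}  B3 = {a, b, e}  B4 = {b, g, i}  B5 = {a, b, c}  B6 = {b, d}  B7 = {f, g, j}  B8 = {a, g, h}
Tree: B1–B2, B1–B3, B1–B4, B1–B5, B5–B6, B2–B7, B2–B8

No — edge (a,d) lies in no bag.

A tree decomposition must satisfy three properties: every vertex lies in some bag; for every edge, both endpoints lie together in some bag; and for every vertex, the bags containing it form a connected subtree. Here edge (a,d) lies in no bag, so the decomposition is invalid.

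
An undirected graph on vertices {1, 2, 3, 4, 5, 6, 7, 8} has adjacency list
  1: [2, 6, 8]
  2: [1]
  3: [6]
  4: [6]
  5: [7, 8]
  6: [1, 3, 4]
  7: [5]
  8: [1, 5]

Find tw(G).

1

A width-1 tree decomposition is:
Bags: B1 = {1, 6}  B2 = {4, 6}  B3 = {1, 8}  B4 = {5, 8}  B5 = {3, 6}  B6 = {5, 7}  B7 = {1, 2}
Tree: B1–B2, B1–B3, B3–B4, B2–B5, B4–B6, B3–B7
The largest bag has 2 vertices, giving width 1; this decomposition certifies tw(G) ≤ 1. Any graph with an edge has treewidth ≥ 1, and G has the edge 6–1. The upper and lower bounds meet at 1, so that is the treewidth.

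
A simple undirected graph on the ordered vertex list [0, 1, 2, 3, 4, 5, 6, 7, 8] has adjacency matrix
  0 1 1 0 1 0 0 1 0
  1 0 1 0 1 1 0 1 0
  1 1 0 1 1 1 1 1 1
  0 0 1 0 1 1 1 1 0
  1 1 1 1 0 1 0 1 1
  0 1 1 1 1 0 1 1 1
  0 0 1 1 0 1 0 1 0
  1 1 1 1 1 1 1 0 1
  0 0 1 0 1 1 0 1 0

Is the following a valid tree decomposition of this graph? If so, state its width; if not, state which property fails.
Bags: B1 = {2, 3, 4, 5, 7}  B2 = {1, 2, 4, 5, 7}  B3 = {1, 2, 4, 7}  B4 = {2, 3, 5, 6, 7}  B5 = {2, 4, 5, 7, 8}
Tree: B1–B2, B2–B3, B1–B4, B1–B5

A tree decomposition must satisfy three properties: every vertex lies in some bag; for every edge, both endpoints lie together in some bag; and for every vertex, the bags containing it form a connected subtree. Here vertex 0 appears in no bag, so the decomposition is invalid.

No — vertex 0 appears in no bag.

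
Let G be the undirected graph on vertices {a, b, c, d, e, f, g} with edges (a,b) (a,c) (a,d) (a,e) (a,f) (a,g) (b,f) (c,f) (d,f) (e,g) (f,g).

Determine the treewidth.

A width-2 tree decomposition is:
Bags: B1 = {a, c, f}  B2 = {a, b, f}  B3 = {a, d, f}  B4 = {a, f, g}  B5 = {a, e, g}
Tree: B1–B2, B2–B3, B1–B4, B4–B5
Each bag holds 3 vertices, so the decomposition has width 2, which upper-bounds the treewidth. Conversely, {a, e, g} is a clique of size 3, and the vertices of any clique must share a bag in every tree decomposition; so some bag has ≥ 3 vertices and tw(G) ≥ 2. Combining the bounds, tw(G) = 2.

2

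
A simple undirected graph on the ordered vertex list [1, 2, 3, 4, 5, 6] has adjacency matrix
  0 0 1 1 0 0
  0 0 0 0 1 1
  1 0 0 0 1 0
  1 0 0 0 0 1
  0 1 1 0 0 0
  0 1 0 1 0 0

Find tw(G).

2

A width-2 tree decomposition is:
Bags: B1 = {1, 4, 6}  B2 = {1, 3, 6}  B3 = {3, 5, 6}  B4 = {2, 5, 6}
Tree: B1–B2, B2–B3, B3–B4
Every bag has size at most 3, so the width is 3 − 1 = 2 and tw(G) ≤ 2. Since 6–4–1–3–5–2–6 is a cycle in G, G is not acyclic. Forests are exactly the graphs of treewidth ≤ 1, so tw(G) ≥ 2. Combining the bounds, tw(G) = 2.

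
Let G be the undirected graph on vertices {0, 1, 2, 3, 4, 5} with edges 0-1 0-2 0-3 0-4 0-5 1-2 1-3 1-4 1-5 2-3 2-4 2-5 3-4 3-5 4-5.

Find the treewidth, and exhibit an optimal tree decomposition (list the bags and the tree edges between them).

A single bag containing all 6 vertices is trivially a valid decomposition of width 5. Conversely, {0, 1, 2, 3, 4, 5} is a clique of size 6, and the vertices of any clique must share a bag in every tree decomposition; so some bag has ≥ 6 vertices and tw(G) ≥ 5. Combining the bounds, tw(G) = 5.

Treewidth 5.
Bags: B1 = {0, 1, 2, 3, 4, 5}
Tree: (single bag)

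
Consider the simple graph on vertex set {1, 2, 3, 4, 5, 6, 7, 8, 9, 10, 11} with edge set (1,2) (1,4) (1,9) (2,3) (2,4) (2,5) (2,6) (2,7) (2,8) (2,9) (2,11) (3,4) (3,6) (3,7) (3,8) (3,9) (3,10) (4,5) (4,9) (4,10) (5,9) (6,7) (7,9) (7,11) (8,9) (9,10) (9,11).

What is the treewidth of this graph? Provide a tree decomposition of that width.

Treewidth 3.
One optimal decomposition is:
Bags: B1 = {2, 4, 5, 9}  B2 = {2, 3, 4, 9}  B3 = {1, 2, 4, 9}  B4 = {2, 3, 8, 9}  B5 = {3, 4, 9, 10}  B6 = {2, 3, 7, 9}  B7 = {2, 7, 9, 11}  B8 = {2, 3, 6, 7}
Tree: B1–B2, B1–B3, B2–B4, B2–B5, B4–B6, B6–B7, B6–B8

Each bag holds 4 vertices, so the decomposition has width 3, which upper-bounds the treewidth. Conversely, {2, 7, 9, 11} is a clique of size 4, and the vertices of any clique must share a bag in every tree decomposition; so some bag has ≥ 4 vertices and tw(G) ≥ 3. The upper and lower bounds meet at 3, so that is the treewidth.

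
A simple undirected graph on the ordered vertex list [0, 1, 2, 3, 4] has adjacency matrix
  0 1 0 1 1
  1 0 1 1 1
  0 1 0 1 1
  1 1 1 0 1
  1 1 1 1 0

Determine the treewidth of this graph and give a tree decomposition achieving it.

Every bag has size at most 4, so the width is 4 − 1 = 3 and tw(G) ≤ 3. Conversely, {0, 1, 3, 4} is a clique of size 4, and the vertices of any clique must share a bag in every tree decomposition; so some bag has ≥ 4 vertices and tw(G) ≥ 3. The upper and lower bounds meet at 3, so that is the treewidth.

Treewidth 3.
Bags: B1 = {0, 1, 3, 4}  B2 = {1, 2, 3, 4}
Tree: B1–B2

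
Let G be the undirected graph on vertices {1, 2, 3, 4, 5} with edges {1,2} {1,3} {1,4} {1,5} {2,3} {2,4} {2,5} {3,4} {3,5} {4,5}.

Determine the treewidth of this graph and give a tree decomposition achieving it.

With just one bag of size 5, the width is 5 − 1 = 4, so tw(G) ≤ 4. On the other hand G contains the 5-clique {1, 2, 3, 4, 5}. A clique must lie in a single bag of any decomposition, so no decomposition can have width below 4. The upper and lower bounds meet at 4, so that is the treewidth.

Treewidth 4.
One such decomposition:
Bags: B1 = {1, 2, 3, 4, 5}
Tree: (single bag)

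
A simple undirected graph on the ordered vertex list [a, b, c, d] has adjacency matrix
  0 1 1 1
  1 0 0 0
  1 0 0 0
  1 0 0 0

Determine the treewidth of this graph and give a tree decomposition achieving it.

Each bag holds 2 vertices, so the decomposition has width 1, which upper-bounds the treewidth. Any graph with an edge has treewidth ≥ 1, and G has the edge a–b. Hence tw(G) = 1 exactly.

Treewidth 1.
One such decomposition:
Bags: B1 = {a, b}  B2 = {a, c}  B3 = {a, d}
Tree: B1–B2, B1–B3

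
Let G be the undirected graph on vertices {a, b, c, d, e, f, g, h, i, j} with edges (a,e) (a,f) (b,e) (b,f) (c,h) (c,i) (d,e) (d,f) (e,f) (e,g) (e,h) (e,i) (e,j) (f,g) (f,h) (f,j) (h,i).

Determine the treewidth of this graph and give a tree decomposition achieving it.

Treewidth 2.
One optimal decomposition is:
Bags: B1 = {e, f, g}  B2 = {e, f, h}  B3 = {d, e, f}  B4 = {e, h, i}  B5 = {c, h, i}  B6 = {e, f, j}  B7 = {a, e, f}  B8 = {b, e, f}
Tree: B1–B2, B2–B3, B2–B4, B4–B5, B2–B6, B2–B7, B2–B8

The largest bag has 3 vertices, giving width 2; this decomposition certifies tw(G) ≤ 2. For the lower bound, the 3 vertices {d, e, f} are pairwise adjacent, and any tree decomposition puts a clique entirely inside one bag — forcing width ≥ 2. Therefore the treewidth is 2.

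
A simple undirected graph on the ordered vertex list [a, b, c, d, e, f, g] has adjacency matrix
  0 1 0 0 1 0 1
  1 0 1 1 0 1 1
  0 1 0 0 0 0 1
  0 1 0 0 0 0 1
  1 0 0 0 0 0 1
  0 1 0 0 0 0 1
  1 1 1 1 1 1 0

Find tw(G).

2

A width-2 tree decomposition is:
Bags: B1 = {b, c, g}  B2 = {a, b, g}  B3 = {a, e, g}  B4 = {b, d, g}  B5 = {b, f, g}
Tree: B1–B2, B2–B3, B2–B4, B2–B5
Every bag has size at most 3, so the width is 3 − 1 = 2 and tw(G) ≤ 2. Conversely, {a, e, g} is a clique of size 3, and the vertices of any clique must share a bag in every tree decomposition; so some bag has ≥ 3 vertices and tw(G) ≥ 2. Combining the bounds, tw(G) = 2.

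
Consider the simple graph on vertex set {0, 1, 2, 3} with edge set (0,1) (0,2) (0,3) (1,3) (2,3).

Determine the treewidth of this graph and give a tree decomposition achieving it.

Treewidth 2.
One such decomposition:
Bags: B1 = {0, 1, 3}  B2 = {0, 2, 3}
Tree: B1–B2

Each bag holds 3 vertices, so the decomposition has width 2, which upper-bounds the treewidth. For the lower bound, the 3 vertices {0, 1, 3} are pairwise adjacent, and any tree decomposition puts a clique entirely inside one bag — forcing width ≥ 2. Hence tw(G) = 2 exactly.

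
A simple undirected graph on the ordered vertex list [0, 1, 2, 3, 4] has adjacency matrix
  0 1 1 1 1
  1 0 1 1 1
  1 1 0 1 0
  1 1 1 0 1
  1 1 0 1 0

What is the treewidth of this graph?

3

A width-3 tree decomposition is:
Bags: B1 = {0, 1, 3, 4}  B2 = {0, 1, 2, 3}
Tree: B1–B2
The largest bag has 4 vertices, giving width 3; this decomposition certifies tw(G) ≤ 3. For the lower bound, the 4 vertices {0, 1, 2, 3} are pairwise adjacent, and any tree decomposition puts a clique entirely inside one bag — forcing width ≥ 3. The upper and lower bounds meet at 3, so that is the treewidth.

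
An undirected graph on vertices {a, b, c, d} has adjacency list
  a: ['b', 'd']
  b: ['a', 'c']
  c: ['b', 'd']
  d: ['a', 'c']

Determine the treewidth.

2

A width-2 tree decomposition is:
Bags: B1 = {a, b, c}  B2 = {a, c, d}
Tree: B1–B2
Each bag holds 3 vertices, so the decomposition has width 2, which upper-bounds the treewidth. For the lower bound, G contains the cycle c–b–a–d–c, so G is not a forest; only forests have treewidth ≤ 1, hence tw(G) ≥ 2. The upper and lower bounds meet at 2, so that is the treewidth.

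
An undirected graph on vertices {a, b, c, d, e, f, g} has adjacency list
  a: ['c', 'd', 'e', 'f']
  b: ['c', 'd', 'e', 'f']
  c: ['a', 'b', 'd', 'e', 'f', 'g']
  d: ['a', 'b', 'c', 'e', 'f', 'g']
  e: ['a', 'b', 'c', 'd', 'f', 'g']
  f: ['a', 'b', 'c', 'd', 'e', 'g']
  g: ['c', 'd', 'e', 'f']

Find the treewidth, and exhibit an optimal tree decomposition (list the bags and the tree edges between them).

Treewidth 4.
One such decomposition:
Bags: B1 = {b, c, d, e, f}  B2 = {a, c, d, e, f}  B3 = {c, d, e, f, g}
Tree: B1–B2, B2–B3

Every bag has size at most 5, so the width is 5 − 1 = 4 and tw(G) ≤ 4. On the other hand G contains the 5-clique {c, d, e, f, g}. A clique must lie in a single bag of any decomposition, so no decomposition can have width below 4. The upper and lower bounds meet at 4, so that is the treewidth.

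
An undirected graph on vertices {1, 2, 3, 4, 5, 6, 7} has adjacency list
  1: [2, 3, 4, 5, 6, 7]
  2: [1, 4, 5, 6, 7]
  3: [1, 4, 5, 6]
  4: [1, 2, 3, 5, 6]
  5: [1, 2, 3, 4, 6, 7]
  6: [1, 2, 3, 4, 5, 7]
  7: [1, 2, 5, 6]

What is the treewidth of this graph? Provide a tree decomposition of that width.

Treewidth 4.
One such decomposition:
Bags: B1 = {1, 2, 4, 5, 6}  B2 = {1, 2, 5, 6, 7}  B3 = {1, 3, 4, 5, 6}
Tree: B1–B2, B1–B3

The largest bag has 5 vertices, giving width 4; this decomposition certifies tw(G) ≤ 4. On the other hand G contains the 5-clique {1, 2, 4, 5, 6}. A clique must lie in a single bag of any decomposition, so no decomposition can have width below 4. Therefore the treewidth is 4.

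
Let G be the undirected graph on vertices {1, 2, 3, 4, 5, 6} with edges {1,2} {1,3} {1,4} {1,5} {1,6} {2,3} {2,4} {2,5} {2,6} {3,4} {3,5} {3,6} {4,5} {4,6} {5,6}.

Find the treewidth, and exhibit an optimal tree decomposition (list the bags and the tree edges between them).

Treewidth 5.
One optimal decomposition is:
Bags: B1 = {1, 2, 3, 4, 5, 6}
Tree: (single bag)

A single bag containing all 6 vertices is trivially a valid decomposition of width 5. For the lower bound, the 6 vertices {1, 2, 3, 4, 5, 6} are pairwise adjacent, and any tree decomposition puts a clique entirely inside one bag — forcing width ≥ 5. Combining the bounds, tw(G) = 5.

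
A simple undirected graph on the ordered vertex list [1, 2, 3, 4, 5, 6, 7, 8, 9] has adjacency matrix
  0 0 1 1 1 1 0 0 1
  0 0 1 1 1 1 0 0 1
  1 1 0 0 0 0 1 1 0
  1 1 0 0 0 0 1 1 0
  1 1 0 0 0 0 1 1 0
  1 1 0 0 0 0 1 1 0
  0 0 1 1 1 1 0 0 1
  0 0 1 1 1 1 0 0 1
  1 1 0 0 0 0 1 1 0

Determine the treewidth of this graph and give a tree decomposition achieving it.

Every bag has size at most 5, so the width is 5 − 1 = 4 and tw(G) ≤ 4. For the lower bound: the 5 vertex sets {1,3}, {5,7}, {2,9}, {8}, {4} are disjoint, each induces a connected subgraph, and every pair is joined by at least one edge of G. Contracting each set to a single vertex therefore yields K_{5} as a minor, and since treewidth is minor-monotone, tw(G) ≥ tw(K_{5}) = 4. Hence tw(G) = 4 exactly.

Treewidth 4.
Bags: B1 = {1, 2, 3, 7, 8}  B2 = {1, 2, 5, 7, 8}  B3 = {1, 2, 7, 8, 9}  B4 = {1, 2, 4, 7, 8}  B5 = {1, 2, 6, 7, 8}
Tree: B1–B2, B2–B3, B3–B4, B4–B5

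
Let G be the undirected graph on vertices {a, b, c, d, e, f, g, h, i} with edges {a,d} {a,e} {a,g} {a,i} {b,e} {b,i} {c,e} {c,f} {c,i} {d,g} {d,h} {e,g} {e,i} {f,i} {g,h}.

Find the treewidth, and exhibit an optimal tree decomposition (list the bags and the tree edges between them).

Each bag holds 3 vertices, so the decomposition has width 2, which upper-bounds the treewidth. Conversely, {d, g, h} is a clique of size 3, and the vertices of any clique must share a bag in every tree decomposition; so some bag has ≥ 3 vertices and tw(G) ≥ 2. Combining the bounds, tw(G) = 2.

Treewidth 2.
Bags: B1 = {a, e, i}  B2 = {b, e, i}  B3 = {a, e, g}  B4 = {c, e, i}  B5 = {a, d, g}  B6 = {d, g, h}  B7 = {c, f, i}
Tree: B1–B2, B1–B3, B1–B4, B3–B5, B5–B6, B4–B7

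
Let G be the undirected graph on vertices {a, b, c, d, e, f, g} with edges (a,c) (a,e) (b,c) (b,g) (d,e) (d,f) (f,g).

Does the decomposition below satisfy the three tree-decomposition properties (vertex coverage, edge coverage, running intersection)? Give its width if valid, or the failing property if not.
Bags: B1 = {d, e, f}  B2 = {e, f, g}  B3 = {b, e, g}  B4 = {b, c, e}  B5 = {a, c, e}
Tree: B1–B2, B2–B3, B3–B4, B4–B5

Vertex coverage: the bags together contain {a, b, c, d, e, f, g}, the full vertex set. Edge coverage: each edge of G has both endpoints in at least one bag. Running intersection: for every vertex, the bags containing it form a connected subtree. All three properties hold, so this is a valid tree decomposition of width max|bag| − 1 = 2, and hence tw(G) ≤ 2.

Yes; width 2.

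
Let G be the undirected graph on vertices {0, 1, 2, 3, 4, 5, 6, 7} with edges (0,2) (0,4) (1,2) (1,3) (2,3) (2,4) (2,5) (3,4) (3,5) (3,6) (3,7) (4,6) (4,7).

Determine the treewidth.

A width-2 tree decomposition is:
Bags: B1 = {2, 3, 4}  B2 = {1, 2, 3}  B3 = {3, 4, 7}  B4 = {3, 4, 6}  B5 = {0, 2, 4}  B6 = {2, 3, 5}
Tree: B1–B2, B1–B3, B1–B4, B1–B5, B2–B6
Every bag has size at most 3, so the width is 3 − 1 = 2 and tw(G) ≤ 2. Conversely, {0, 2, 4} is a clique of size 3, and the vertices of any clique must share a bag in every tree decomposition; so some bag has ≥ 3 vertices and tw(G) ≥ 2. The upper and lower bounds meet at 2, so that is the treewidth.

2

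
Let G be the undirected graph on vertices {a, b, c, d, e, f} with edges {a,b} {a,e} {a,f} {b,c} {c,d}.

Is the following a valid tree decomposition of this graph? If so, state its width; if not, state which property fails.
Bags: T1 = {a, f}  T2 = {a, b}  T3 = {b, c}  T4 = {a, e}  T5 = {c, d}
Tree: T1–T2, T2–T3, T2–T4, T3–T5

Checking the three conditions: (i) the bags cover all of {a, b, c, d, e, f}; (ii) for each edge, some bag contains both endpoints; (iii) the bags containing any fixed vertex form a subtree. All hold, so the decomposition is valid with width 2 − 1 = 1.

Yes; width 1.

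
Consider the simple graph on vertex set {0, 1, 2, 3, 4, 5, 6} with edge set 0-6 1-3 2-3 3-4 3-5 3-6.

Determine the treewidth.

A width-1 tree decomposition is:
Bags: B1 = {1, 3}  B2 = {2, 3}  B3 = {3, 4}  B4 = {3, 6}  B5 = {0, 6}  B6 = {3, 5}
Tree: B1–B2, B2–B3, B3–B4, B4–B5, B4–B6
The largest bag has 2 vertices, giving width 1; this decomposition certifies tw(G) ≤ 1. Since G has at least one edge (e.g. 3–1), it is not an edgeless graph, so tw(G) ≥ 1. The upper and lower bounds meet at 1, so that is the treewidth.

1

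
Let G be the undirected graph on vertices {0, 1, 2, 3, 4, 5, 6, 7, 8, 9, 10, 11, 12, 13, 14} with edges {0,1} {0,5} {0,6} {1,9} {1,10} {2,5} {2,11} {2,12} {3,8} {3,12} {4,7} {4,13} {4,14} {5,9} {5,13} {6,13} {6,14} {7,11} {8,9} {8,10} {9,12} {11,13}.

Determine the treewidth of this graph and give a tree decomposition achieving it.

Treewidth 3.
One optimal decomposition is:
Bags: B1 = {4, 7, 11, 14}  B2 = {4, 11, 13, 14}  B3 = {6, 11, 13, 14}  B4 = {2, 6, 11, 13}  B5 = {2, 5, 6, 13}  B6 = {0, 2, 5, 6}  B7 = {0, 2, 5, 12}  B8 = {0, 5, 9, 12}  B9 = {0, 1, 9, 12}  B10 = {1, 3, 9, 12}  B11 = {1, 3, 8, 9}  B12 = {1, 3, 8, 10}
Tree: B1–B2, B2–B3, B3–B4, B4–B5, B5–B6, B6–B7, B7–B8, B8–B9, B9–B10, B10–B11, B11–B12

The largest bag has 4 vertices, giving width 3; this decomposition certifies tw(G) ≤ 3. For the lower bound: the 4 vertex sets {4,7,14}, {11}, {13}, {0,2,5,6} are disjoint, each induces a connected subgraph, and every pair is joined by at least one edge of G. Contracting each set to a single vertex therefore yields K_{4} as a minor, and since treewidth is minor-monotone, tw(G) ≥ tw(K_{4}) = 3. Combining the bounds, tw(G) = 3.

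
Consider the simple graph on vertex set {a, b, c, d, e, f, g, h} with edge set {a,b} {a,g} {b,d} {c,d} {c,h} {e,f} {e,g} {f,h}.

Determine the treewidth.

2

A width-2 tree decomposition is:
Bags: B1 = {c, d, h}  B2 = {d, f, h}  B3 = {d, e, f}  B4 = {d, e, g}  B5 = {a, d, g}  B6 = {a, b, d}
Tree: B1–B2, B2–B3, B3–B4, B4–B5, B5–B6
The largest bag has 3 vertices, giving width 2; this decomposition certifies tw(G) ≤ 2. Since d–c–h–f–e–g–a–b–d is a cycle in G, G is not acyclic. Forests are exactly the graphs of treewidth ≤ 1, so tw(G) ≥ 2. Therefore the treewidth is 2.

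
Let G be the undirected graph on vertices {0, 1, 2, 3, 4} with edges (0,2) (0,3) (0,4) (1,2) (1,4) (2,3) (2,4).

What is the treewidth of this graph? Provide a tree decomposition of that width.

The largest bag has 3 vertices, giving width 2; this decomposition certifies tw(G) ≤ 2. Conversely, {0, 2, 3} is a clique of size 3, and the vertices of any clique must share a bag in every tree decomposition; so some bag has ≥ 3 vertices and tw(G) ≥ 2. Combining the bounds, tw(G) = 2.

Treewidth 2.
One such decomposition:
Bags: B1 = {0, 2, 4}  B2 = {1, 2, 4}  B3 = {0, 2, 3}
Tree: B1–B2, B1–B3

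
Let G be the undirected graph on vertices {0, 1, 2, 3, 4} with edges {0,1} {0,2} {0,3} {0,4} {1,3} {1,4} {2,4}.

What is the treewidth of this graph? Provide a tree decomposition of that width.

Treewidth 2.
One optimal decomposition is:
Bags: B1 = {0, 1, 3}  B2 = {0, 1, 4}  B3 = {0, 2, 4}
Tree: B1–B2, B2–B3

Every bag has size at most 3, so the width is 3 − 1 = 2 and tw(G) ≤ 2. On the other hand G contains the 3-clique {0, 1, 3}. A clique must lie in a single bag of any decomposition, so no decomposition can have width below 2. The upper and lower bounds meet at 2, so that is the treewidth.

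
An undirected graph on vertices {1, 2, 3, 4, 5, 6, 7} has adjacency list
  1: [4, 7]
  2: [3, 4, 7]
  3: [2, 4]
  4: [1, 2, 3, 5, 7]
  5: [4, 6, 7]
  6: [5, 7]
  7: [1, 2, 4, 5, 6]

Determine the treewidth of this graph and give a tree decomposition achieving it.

Every bag has size at most 3, so the width is 3 − 1 = 2 and tw(G) ≤ 2. Conversely, {2, 3, 4} is a clique of size 3, and the vertices of any clique must share a bag in every tree decomposition; so some bag has ≥ 3 vertices and tw(G) ≥ 2. The upper and lower bounds meet at 2, so that is the treewidth.

Treewidth 2.
Bags: B1 = {2, 4, 7}  B2 = {1, 4, 7}  B3 = {2, 3, 4}  B4 = {4, 5, 7}  B5 = {5, 6, 7}
Tree: B1–B2, B1–B3, B2–B4, B4–B5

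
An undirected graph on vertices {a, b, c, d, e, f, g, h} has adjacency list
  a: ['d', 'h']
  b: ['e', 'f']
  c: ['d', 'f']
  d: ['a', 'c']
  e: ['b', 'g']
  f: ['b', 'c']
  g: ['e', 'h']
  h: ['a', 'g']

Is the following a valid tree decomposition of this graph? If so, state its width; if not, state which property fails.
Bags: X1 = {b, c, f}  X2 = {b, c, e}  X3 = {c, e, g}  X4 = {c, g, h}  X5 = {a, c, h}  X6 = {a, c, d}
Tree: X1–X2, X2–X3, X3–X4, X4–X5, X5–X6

Every vertex of G appears in some bag (union = {a, b, c, d, e, f, g, h}); every edge is covered by a bag; and for each vertex v the set of bags containing v is connected in the bag tree. The decomposition is therefore valid. The largest bag has 3 vertices, so the width is 2.

Yes; width 2.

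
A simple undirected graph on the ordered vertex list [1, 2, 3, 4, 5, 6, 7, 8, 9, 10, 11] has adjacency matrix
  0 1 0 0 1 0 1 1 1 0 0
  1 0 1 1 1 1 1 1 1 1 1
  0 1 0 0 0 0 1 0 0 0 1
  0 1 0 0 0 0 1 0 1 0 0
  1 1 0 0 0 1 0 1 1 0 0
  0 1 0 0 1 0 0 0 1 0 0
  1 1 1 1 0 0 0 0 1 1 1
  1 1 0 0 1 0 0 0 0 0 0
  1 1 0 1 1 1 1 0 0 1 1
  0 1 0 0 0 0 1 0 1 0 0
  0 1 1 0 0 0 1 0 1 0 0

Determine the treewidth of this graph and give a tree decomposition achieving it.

Treewidth 3.
One optimal decomposition is:
Bags: B1 = {2, 7, 9, 10}  B2 = {1, 2, 7, 9}  B3 = {1, 2, 5, 9}  B4 = {2, 7, 9, 11}  B5 = {2, 4, 7, 9}  B6 = {2, 3, 7, 11}  B7 = {1, 2, 5, 8}  B8 = {2, 5, 6, 9}
Tree: B1–B2, B2–B3, B1–B4, B1–B5, B4–B6, B3–B7, B3–B8

The largest bag has 4 vertices, giving width 3; this decomposition certifies tw(G) ≤ 3. Conversely, {1, 2, 5, 8} is a clique of size 4, and the vertices of any clique must share a bag in every tree decomposition; so some bag has ≥ 4 vertices and tw(G) ≥ 3. Hence tw(G) = 3 exactly.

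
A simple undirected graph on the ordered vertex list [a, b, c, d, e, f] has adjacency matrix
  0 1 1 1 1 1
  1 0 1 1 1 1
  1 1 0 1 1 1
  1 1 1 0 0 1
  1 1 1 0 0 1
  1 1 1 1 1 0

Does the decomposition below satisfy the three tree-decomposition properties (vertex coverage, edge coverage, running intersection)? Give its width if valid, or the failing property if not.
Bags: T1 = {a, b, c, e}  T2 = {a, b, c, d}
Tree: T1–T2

No — vertex f appears in no bag.

A tree decomposition must satisfy three properties: every vertex lies in some bag; for every edge, both endpoints lie together in some bag; and for every vertex, the bags containing it form a connected subtree. Here vertex f appears in no bag, so the decomposition is invalid.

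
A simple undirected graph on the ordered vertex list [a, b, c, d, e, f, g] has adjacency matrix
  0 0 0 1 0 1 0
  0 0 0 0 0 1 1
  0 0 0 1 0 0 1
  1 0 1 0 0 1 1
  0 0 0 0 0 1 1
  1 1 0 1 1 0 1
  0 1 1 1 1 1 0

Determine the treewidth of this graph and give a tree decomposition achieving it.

Treewidth 2.
One optimal decomposition is:
Bags: B1 = {d, f, g}  B2 = {b, f, g}  B3 = {e, f, g}  B4 = {a, d, f}  B5 = {c, d, g}
Tree: B1–B2, B1–B3, B1–B4, B1–B5

Each bag holds 3 vertices, so the decomposition has width 2, which upper-bounds the treewidth. For the lower bound, the 3 vertices {c, d, g} are pairwise adjacent, and any tree decomposition puts a clique entirely inside one bag — forcing width ≥ 2. Combining the bounds, tw(G) = 2.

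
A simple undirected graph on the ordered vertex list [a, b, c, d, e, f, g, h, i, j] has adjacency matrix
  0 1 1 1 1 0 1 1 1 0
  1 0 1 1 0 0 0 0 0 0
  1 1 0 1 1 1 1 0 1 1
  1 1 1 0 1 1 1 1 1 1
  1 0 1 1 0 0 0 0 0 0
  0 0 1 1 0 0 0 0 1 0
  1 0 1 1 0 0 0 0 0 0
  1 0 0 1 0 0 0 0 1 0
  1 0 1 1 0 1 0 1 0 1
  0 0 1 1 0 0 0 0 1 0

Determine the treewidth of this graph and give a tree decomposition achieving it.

Treewidth 3.
One such decomposition:
Bags: B1 = {a, c, d, i}  B2 = {a, b, c, d}  B3 = {c, d, f, i}  B4 = {a, c, d, g}  B5 = {a, c, d, e}  B6 = {a, d, h, i}  B7 = {c, d, i, j}
Tree: B1–B2, B1–B3, B2–B4, B2–B5, B1–B6, B3–B7

Each bag holds 4 vertices, so the decomposition has width 3, which upper-bounds the treewidth. On the other hand G contains the 4-clique {a, d, h, i}. A clique must lie in a single bag of any decomposition, so no decomposition can have width below 3. Hence tw(G) = 3 exactly.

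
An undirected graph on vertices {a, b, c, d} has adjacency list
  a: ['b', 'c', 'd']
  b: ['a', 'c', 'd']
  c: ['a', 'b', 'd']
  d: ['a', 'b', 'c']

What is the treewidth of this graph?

3

A width-3 tree decomposition is:
Bags: B1 = {a, b, c, d}
Tree: (single bag)
A single bag containing all 4 vertices is trivially a valid decomposition of width 3. For the lower bound, the 4 vertices {a, b, c, d} are pairwise adjacent, and any tree decomposition puts a clique entirely inside one bag — forcing width ≥ 3. Therefore the treewidth is 3.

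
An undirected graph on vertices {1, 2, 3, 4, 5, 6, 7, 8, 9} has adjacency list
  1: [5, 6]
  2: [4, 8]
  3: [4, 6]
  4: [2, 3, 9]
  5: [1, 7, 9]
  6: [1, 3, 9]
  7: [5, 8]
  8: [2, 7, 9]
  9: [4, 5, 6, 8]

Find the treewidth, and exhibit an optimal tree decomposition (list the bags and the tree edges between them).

Treewidth 3.
One optimal decomposition is:
Bags: B1 = {1, 3, 5, 6}  B2 = {3, 5, 6, 9}  B3 = {3, 4, 5, 9}  B4 = {4, 5, 7, 9}  B5 = {4, 7, 8, 9}  B6 = {2, 4, 7, 8}
Tree: B1–B2, B2–B3, B3–B4, B4–B5, B5–B6

Every bag has size at most 4, so the width is 4 − 1 = 3 and tw(G) ≤ 3. For the lower bound: the 4 vertex sets {1,3,6}, {5}, {9}, {2,4,7,8} are disjoint, each induces a connected subgraph, and every pair is joined by at least one edge of G. Contracting each set to a single vertex therefore yields K_{4} as a minor, and since treewidth is minor-monotone, tw(G) ≥ tw(K_{4}) = 3. Hence tw(G) = 3 exactly.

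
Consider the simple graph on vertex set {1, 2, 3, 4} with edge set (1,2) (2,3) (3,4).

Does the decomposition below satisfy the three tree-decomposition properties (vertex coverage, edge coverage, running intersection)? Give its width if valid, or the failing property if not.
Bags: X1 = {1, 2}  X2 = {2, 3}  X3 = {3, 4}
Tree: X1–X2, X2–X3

Yes; width 1.

Checking the three conditions: (i) the bags cover all of {1, 2, 3, 4}; (ii) for each edge, some bag contains both endpoints; (iii) the bags containing any fixed vertex form a subtree. All hold, so the decomposition is valid with width 2 − 1 = 1.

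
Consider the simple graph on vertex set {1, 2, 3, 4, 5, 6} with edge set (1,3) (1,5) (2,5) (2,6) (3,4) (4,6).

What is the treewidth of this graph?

A width-2 tree decomposition is:
Bags: B1 = {3, 4, 6}  B2 = {2, 3, 6}  B3 = {2, 3, 5}  B4 = {1, 3, 5}
Tree: B1–B2, B2–B3, B3–B4
The largest bag has 3 vertices, giving width 2; this decomposition certifies tw(G) ≤ 2. Since 3–4–6–2–5–1–3 is a cycle in G, G is not acyclic. Forests are exactly the graphs of treewidth ≤ 1, so tw(G) ≥ 2. Combining the bounds, tw(G) = 2.

2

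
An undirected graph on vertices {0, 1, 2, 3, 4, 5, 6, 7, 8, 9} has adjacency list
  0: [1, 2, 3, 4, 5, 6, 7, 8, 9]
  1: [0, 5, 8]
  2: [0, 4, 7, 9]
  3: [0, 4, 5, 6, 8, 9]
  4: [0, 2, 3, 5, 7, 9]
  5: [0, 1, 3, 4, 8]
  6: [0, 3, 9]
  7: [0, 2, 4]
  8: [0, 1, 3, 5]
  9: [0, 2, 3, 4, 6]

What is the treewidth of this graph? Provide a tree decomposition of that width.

Every bag has size at most 4, so the width is 4 − 1 = 3 and tw(G) ≤ 3. Conversely, {0, 1, 5, 8} is a clique of size 4, and the vertices of any clique must share a bag in every tree decomposition; so some bag has ≥ 4 vertices and tw(G) ≥ 3. Therefore the treewidth is 3.

Treewidth 3.
Bags: B1 = {0, 3, 4, 9}  B2 = {0, 3, 6, 9}  B3 = {0, 3, 4, 5}  B4 = {0, 2, 4, 9}  B5 = {0, 3, 5, 8}  B6 = {0, 2, 4, 7}  B7 = {0, 1, 5, 8}
Tree: B1–B2, B1–B3, B1–B4, B3–B5, B4–B6, B5–B7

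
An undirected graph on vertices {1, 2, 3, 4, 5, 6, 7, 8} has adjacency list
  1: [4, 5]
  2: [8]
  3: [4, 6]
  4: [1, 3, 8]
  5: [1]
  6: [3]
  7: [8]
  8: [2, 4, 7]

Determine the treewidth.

A width-1 tree decomposition is:
Bags: B1 = {1, 4}  B2 = {4, 8}  B3 = {1, 5}  B4 = {2, 8}  B5 = {3, 4}  B6 = {7, 8}  B7 = {3, 6}
Tree: B1–B2, B1–B3, B2–B4, B1–B5, B2–B6, B5–B7
The largest bag has 2 vertices, giving width 1; this decomposition certifies tw(G) ≤ 1. Any graph with an edge has treewidth ≥ 1, and G has the edge 4–1. Therefore the treewidth is 1.

1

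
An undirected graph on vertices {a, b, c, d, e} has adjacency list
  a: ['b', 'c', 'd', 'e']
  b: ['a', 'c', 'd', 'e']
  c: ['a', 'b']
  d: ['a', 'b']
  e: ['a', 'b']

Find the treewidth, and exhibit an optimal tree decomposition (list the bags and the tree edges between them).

Each bag holds 3 vertices, so the decomposition has width 2, which upper-bounds the treewidth. For the lower bound, the 3 vertices {a, b, d} are pairwise adjacent, and any tree decomposition puts a clique entirely inside one bag — forcing width ≥ 2. Combining the bounds, tw(G) = 2.

Treewidth 2.
One optimal decomposition is:
Bags: B1 = {a, b, e}  B2 = {a, b, d}  B3 = {a, b, c}
Tree: B1–B2, B2–B3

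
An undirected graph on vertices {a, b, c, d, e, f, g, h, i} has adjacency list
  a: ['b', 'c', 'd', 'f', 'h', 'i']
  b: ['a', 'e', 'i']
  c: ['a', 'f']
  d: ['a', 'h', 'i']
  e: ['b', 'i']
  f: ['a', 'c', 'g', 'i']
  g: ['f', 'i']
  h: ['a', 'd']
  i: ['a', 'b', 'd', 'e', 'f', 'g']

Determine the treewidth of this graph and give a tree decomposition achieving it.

The largest bag has 3 vertices, giving width 2; this decomposition certifies tw(G) ≤ 2. On the other hand G contains the 3-clique {a, d, h}. A clique must lie in a single bag of any decomposition, so no decomposition can have width below 2. Therefore the treewidth is 2.

Treewidth 2.
One optimal decomposition is:
Bags: B1 = {a, f, i}  B2 = {a, c, f}  B3 = {a, d, i}  B4 = {a, b, i}  B5 = {a, d, h}  B6 = {f, g, i}  B7 = {b, e, i}
Tree: B1–B2, B1–B3, B1–B4, B3–B5, B1–B6, B4–B7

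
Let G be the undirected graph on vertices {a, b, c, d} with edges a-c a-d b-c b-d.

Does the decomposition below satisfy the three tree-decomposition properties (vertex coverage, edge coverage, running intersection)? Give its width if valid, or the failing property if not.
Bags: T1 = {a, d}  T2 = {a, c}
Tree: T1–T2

No — vertex b appears in no bag.

A tree decomposition must satisfy three properties: every vertex lies in some bag; for every edge, both endpoints lie together in some bag; and for every vertex, the bags containing it form a connected subtree. Here vertex b appears in no bag, so the decomposition is invalid.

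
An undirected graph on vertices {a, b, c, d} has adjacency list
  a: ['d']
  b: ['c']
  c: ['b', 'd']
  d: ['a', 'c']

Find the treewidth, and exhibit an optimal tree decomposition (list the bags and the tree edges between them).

The largest bag has 2 vertices, giving width 1; this decomposition certifies tw(G) ≤ 1. G has an edge, so its treewidth is at least 1. Therefore the treewidth is 1.

Treewidth 1.
One such decomposition:
Bags: B1 = {c, d}  B2 = {a, d}  B3 = {b, c}
Tree: B1–B2, B1–B3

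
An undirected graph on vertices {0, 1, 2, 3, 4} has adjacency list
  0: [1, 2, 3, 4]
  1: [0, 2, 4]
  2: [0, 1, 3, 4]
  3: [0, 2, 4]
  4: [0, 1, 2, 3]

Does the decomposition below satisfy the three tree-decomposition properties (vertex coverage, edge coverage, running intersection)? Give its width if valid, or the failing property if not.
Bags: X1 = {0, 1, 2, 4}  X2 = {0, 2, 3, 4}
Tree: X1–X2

Yes; width 3.

Every vertex of G appears in some bag (union = {0, 1, 2, 3, 4}); every edge is covered by a bag; and for each vertex v the set of bags containing v is connected in the bag tree. The decomposition is therefore valid. The largest bag has 4 vertices, so the width is 3.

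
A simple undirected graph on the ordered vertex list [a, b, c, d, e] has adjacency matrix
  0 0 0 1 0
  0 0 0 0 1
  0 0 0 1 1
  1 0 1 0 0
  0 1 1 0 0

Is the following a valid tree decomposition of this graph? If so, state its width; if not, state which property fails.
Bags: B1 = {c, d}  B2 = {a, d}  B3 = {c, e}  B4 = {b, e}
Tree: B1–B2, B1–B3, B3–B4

Yes; width 1.

Every vertex of G appears in some bag (union = {a, b, c, d, e}); every edge is covered by a bag; and for each vertex v the set of bags containing v is connected in the bag tree. The decomposition is therefore valid. The largest bag has 2 vertices, so the width is 1.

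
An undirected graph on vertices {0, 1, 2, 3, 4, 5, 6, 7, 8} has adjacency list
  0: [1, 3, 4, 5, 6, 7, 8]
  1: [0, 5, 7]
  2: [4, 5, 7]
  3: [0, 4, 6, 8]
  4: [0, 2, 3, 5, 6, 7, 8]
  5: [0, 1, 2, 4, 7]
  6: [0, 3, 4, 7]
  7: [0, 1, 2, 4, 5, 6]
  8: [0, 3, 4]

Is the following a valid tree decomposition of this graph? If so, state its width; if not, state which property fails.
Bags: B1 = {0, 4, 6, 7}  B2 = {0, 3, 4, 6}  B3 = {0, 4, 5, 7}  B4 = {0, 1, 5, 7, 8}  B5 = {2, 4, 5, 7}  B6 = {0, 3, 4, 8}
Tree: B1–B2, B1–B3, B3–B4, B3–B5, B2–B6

No — bags containing vertex 8 are not connected in the tree.

A tree decomposition must satisfy three properties: every vertex lies in some bag; for every edge, both endpoints lie together in some bag; and for every vertex, the bags containing it form a connected subtree. Here bags containing vertex 8 are not connected in the tree, so the decomposition is invalid.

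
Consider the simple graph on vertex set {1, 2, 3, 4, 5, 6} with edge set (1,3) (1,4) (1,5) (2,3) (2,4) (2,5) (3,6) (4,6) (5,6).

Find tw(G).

A width-3 tree decomposition is:
Bags: B1 = {1, 2, 4, 6}  B2 = {1, 2, 3, 6}  B3 = {1, 2, 5, 6}
Tree: B1–B2, B2–B3
The largest bag has 4 vertices, giving width 3; this decomposition certifies tw(G) ≤ 3. For the lower bound: the 4 vertex sets {1,4}, {3,6}, {2}, {5} are disjoint, each induces a connected subgraph, and every pair is joined by at least one edge of G. Contracting each set to a single vertex therefore yields K_{4} as a minor, and since treewidth is minor-monotone, tw(G) ≥ tw(K_{4}) = 3. Therefore the treewidth is 3.

3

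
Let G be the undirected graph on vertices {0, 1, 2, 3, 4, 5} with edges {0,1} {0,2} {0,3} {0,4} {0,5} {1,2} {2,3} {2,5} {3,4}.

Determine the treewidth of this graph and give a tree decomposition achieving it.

Each bag holds 3 vertices, so the decomposition has width 2, which upper-bounds the treewidth. On the other hand G contains the 3-clique {0, 1, 2}. A clique must lie in a single bag of any decomposition, so no decomposition can have width below 2. Combining the bounds, tw(G) = 2.

Treewidth 2.
One optimal decomposition is:
Bags: B1 = {0, 1, 2}  B2 = {0, 2, 3}  B3 = {0, 3, 4}  B4 = {0, 2, 5}
Tree: B1–B2, B2–B3, B2–B4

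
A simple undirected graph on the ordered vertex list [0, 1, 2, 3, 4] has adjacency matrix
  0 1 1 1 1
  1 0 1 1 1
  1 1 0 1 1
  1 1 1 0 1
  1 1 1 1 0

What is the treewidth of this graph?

A width-4 tree decomposition is:
Bags: B1 = {0, 1, 2, 3, 4}
Tree: (single bag)
A single bag containing all 5 vertices is trivially a valid decomposition of width 4. For the lower bound, the 5 vertices {0, 1, 2, 3, 4} are pairwise adjacent, and any tree decomposition puts a clique entirely inside one bag — forcing width ≥ 4. The upper and lower bounds meet at 4, so that is the treewidth.

4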